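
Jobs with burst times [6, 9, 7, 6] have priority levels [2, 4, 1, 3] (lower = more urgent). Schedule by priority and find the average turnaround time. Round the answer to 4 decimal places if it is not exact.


Sort by priority (ascending = highest first):
Order: [(1, 7), (2, 6), (3, 6), (4, 9)]
Completion times:
  Priority 1, burst=7, C=7
  Priority 2, burst=6, C=13
  Priority 3, burst=6, C=19
  Priority 4, burst=9, C=28
Average turnaround = 67/4 = 16.75

16.75


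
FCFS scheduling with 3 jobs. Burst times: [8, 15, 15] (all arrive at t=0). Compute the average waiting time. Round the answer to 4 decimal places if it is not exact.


FCFS order (as given): [8, 15, 15]
Waiting times:
  Job 1: wait = 0
  Job 2: wait = 8
  Job 3: wait = 23
Sum of waiting times = 31
Average waiting time = 31/3 = 10.3333

10.3333


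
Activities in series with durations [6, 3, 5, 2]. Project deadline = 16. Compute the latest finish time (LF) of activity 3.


LF(activity 3) = deadline - sum of successor durations
Successors: activities 4 through 4 with durations [2]
Sum of successor durations = 2
LF = 16 - 2 = 14

14


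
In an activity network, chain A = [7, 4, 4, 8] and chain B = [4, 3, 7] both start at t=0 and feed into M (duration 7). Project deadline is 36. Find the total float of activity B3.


Forward pass: ES(B3) = sum of predecessors on chain B = 7
EF = ES + duration = 7 + 7 = 14
Backward pass: LF(M) = deadline = 36; LS(M) = 36 - 7 = 29
LF(B3) = LS(M) - sum(successors on chain B) = 29 - 0 = 29
LS = LF - duration = 29 - 7 = 22
Total float = LS - ES = 22 - 7 = 15

15


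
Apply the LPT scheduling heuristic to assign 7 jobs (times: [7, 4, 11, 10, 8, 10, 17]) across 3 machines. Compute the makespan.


Sort jobs in decreasing order (LPT): [17, 11, 10, 10, 8, 7, 4]
Assign each job to the least loaded machine:
  Machine 1: jobs [17, 7], load = 24
  Machine 2: jobs [11, 8, 4], load = 23
  Machine 3: jobs [10, 10], load = 20
Makespan = max load = 24

24


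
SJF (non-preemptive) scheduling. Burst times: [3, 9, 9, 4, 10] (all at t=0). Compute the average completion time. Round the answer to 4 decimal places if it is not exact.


SJF order (ascending): [3, 4, 9, 9, 10]
Completion times:
  Job 1: burst=3, C=3
  Job 2: burst=4, C=7
  Job 3: burst=9, C=16
  Job 4: burst=9, C=25
  Job 5: burst=10, C=35
Average completion = 86/5 = 17.2

17.2


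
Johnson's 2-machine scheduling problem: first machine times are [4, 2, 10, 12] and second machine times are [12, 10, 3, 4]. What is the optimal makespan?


Apply Johnson's rule:
  Group 1 (a <= b): [(2, 2, 10), (1, 4, 12)]
  Group 2 (a > b): [(4, 12, 4), (3, 10, 3)]
Optimal job order: [2, 1, 4, 3]
Schedule:
  Job 2: M1 done at 2, M2 done at 12
  Job 1: M1 done at 6, M2 done at 24
  Job 4: M1 done at 18, M2 done at 28
  Job 3: M1 done at 28, M2 done at 31
Makespan = 31

31


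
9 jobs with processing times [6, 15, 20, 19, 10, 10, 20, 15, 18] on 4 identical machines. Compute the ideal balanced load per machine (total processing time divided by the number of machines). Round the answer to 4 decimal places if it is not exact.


Total processing time = 6 + 15 + 20 + 19 + 10 + 10 + 20 + 15 + 18 = 133
Number of machines = 4
Ideal balanced load = 133 / 4 = 33.25

33.25


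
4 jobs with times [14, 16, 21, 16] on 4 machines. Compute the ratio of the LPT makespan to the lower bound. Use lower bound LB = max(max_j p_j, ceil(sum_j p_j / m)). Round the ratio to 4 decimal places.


LPT order: [21, 16, 16, 14]
Machine loads after assignment: [21, 16, 16, 14]
LPT makespan = 21
Lower bound = max(max_job, ceil(total/4)) = max(21, 17) = 21
Ratio = 21 / 21 = 1.0

1.0


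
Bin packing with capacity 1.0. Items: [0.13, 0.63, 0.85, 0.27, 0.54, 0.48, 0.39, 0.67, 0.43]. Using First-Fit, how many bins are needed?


Place items sequentially using First-Fit:
  Item 0.13 -> new Bin 1
  Item 0.63 -> Bin 1 (now 0.76)
  Item 0.85 -> new Bin 2
  Item 0.27 -> new Bin 3
  Item 0.54 -> Bin 3 (now 0.81)
  Item 0.48 -> new Bin 4
  Item 0.39 -> Bin 4 (now 0.87)
  Item 0.67 -> new Bin 5
  Item 0.43 -> new Bin 6
Total bins used = 6

6


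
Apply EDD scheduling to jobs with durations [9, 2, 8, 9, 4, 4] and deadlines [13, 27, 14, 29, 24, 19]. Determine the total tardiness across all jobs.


Sort by due date (EDD order): [(9, 13), (8, 14), (4, 19), (4, 24), (2, 27), (9, 29)]
Compute completion times and tardiness:
  Job 1: p=9, d=13, C=9, tardiness=max(0,9-13)=0
  Job 2: p=8, d=14, C=17, tardiness=max(0,17-14)=3
  Job 3: p=4, d=19, C=21, tardiness=max(0,21-19)=2
  Job 4: p=4, d=24, C=25, tardiness=max(0,25-24)=1
  Job 5: p=2, d=27, C=27, tardiness=max(0,27-27)=0
  Job 6: p=9, d=29, C=36, tardiness=max(0,36-29)=7
Total tardiness = 13

13


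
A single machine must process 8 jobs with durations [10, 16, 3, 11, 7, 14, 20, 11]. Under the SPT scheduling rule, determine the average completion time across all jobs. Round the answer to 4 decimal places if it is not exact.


Sort jobs by processing time (SPT order): [3, 7, 10, 11, 11, 14, 16, 20]
Compute completion times sequentially:
  Job 1: processing = 3, completes at 3
  Job 2: processing = 7, completes at 10
  Job 3: processing = 10, completes at 20
  Job 4: processing = 11, completes at 31
  Job 5: processing = 11, completes at 42
  Job 6: processing = 14, completes at 56
  Job 7: processing = 16, completes at 72
  Job 8: processing = 20, completes at 92
Sum of completion times = 326
Average completion time = 326/8 = 40.75

40.75


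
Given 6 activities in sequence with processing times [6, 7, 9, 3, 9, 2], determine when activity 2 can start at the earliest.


Activity 2 starts after activities 1 through 1 complete.
Predecessor durations: [6]
ES = 6 = 6

6


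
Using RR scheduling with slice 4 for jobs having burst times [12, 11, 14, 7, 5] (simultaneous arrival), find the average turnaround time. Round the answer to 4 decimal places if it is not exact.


Time quantum = 4
Execution trace:
  J1 runs 4 units, time = 4
  J2 runs 4 units, time = 8
  J3 runs 4 units, time = 12
  J4 runs 4 units, time = 16
  J5 runs 4 units, time = 20
  J1 runs 4 units, time = 24
  J2 runs 4 units, time = 28
  J3 runs 4 units, time = 32
  J4 runs 3 units, time = 35
  J5 runs 1 units, time = 36
  J1 runs 4 units, time = 40
  J2 runs 3 units, time = 43
  J3 runs 4 units, time = 47
  J3 runs 2 units, time = 49
Finish times: [40, 43, 49, 35, 36]
Average turnaround = 203/5 = 40.6

40.6


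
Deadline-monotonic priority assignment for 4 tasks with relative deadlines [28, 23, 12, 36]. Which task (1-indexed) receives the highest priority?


Sort tasks by relative deadline (ascending):
  Task 3: deadline = 12
  Task 2: deadline = 23
  Task 1: deadline = 28
  Task 4: deadline = 36
Priority order (highest first): [3, 2, 1, 4]
Highest priority task = 3

3


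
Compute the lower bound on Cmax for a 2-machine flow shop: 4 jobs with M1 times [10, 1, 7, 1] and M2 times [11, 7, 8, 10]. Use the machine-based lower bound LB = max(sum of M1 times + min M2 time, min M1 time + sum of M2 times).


LB1 = sum(M1 times) + min(M2 times) = 19 + 7 = 26
LB2 = min(M1 times) + sum(M2 times) = 1 + 36 = 37
Lower bound = max(LB1, LB2) = max(26, 37) = 37

37


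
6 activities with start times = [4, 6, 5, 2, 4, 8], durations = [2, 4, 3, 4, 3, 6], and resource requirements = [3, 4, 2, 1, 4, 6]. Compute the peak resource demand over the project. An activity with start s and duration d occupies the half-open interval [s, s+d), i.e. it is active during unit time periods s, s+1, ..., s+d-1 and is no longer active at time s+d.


Each activity i is active on [start_i, start_i + duration_i).
Compute total resource usage per time slot:
  t=0: active resources = [], total = 0
  t=1: active resources = [], total = 0
  t=2: active resources = [1], total = 1
  t=3: active resources = [1], total = 1
  t=4: active resources = [3, 1, 4], total = 8
  t=5: active resources = [3, 2, 1, 4], total = 10
  t=6: active resources = [4, 2, 4], total = 10
  t=7: active resources = [4, 2], total = 6
  t=8: active resources = [4, 6], total = 10
  t=9: active resources = [4, 6], total = 10
  t=10: active resources = [6], total = 6
  t=11: active resources = [6], total = 6
  t=12: active resources = [6], total = 6
  t=13: active resources = [6], total = 6
Peak resource demand = 10

10


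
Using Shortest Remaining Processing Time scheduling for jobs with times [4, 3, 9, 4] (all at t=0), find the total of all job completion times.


Since all jobs arrive at t=0, SRPT equals SPT ordering.
SPT order: [3, 4, 4, 9]
Completion times:
  Job 1: p=3, C=3
  Job 2: p=4, C=7
  Job 3: p=4, C=11
  Job 4: p=9, C=20
Total completion time = 3 + 7 + 11 + 20 = 41

41


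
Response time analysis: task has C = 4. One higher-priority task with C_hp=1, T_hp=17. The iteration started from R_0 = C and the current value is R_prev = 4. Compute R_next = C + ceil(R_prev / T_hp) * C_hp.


R_next = C + ceil(R_prev / T_hp) * C_hp
ceil(4 / 17) = ceil(0.2353) = 1
Interference = 1 * 1 = 1
R_next = 4 + 1 = 5

5


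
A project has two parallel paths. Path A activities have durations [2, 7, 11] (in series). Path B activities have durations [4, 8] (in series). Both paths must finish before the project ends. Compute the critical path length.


Path A total = 2 + 7 + 11 = 20
Path B total = 4 + 8 = 12
Critical path = longest path = max(20, 12) = 20

20


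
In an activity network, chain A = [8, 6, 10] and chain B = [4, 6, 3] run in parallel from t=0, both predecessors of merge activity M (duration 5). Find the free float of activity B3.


ES(B3) = sum of predecessors on chain B = 10
EF(B3) = ES + duration = 10 + 3 = 13
Successor of B3 is M. ES(M) = max(sum(A), sum(B)) = max(24, 13) = 24
Free float = ES(successor) - EF(current) = 24 - 13 = 11

11


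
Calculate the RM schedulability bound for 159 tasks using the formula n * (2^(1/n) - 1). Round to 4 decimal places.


Compute 2^(1/159) = 1.0043689323
Subtract 1: 1.0043689323 - 1 = 0.0043689323
Multiply by n: 159 * 0.0043689323 = 0.6946602357
Round to 4 dp: 0.6947

0.6947


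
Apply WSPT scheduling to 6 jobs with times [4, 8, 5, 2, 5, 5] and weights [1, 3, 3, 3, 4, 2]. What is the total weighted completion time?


Compute p/w ratios and sort ascending (WSPT): [(2, 3), (5, 4), (5, 3), (5, 2), (8, 3), (4, 1)]
Compute weighted completion times:
  Job (p=2,w=3): C=2, w*C=3*2=6
  Job (p=5,w=4): C=7, w*C=4*7=28
  Job (p=5,w=3): C=12, w*C=3*12=36
  Job (p=5,w=2): C=17, w*C=2*17=34
  Job (p=8,w=3): C=25, w*C=3*25=75
  Job (p=4,w=1): C=29, w*C=1*29=29
Total weighted completion time = 208

208


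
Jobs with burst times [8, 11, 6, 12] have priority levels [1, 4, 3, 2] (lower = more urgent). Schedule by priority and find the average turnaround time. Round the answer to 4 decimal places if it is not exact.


Sort by priority (ascending = highest first):
Order: [(1, 8), (2, 12), (3, 6), (4, 11)]
Completion times:
  Priority 1, burst=8, C=8
  Priority 2, burst=12, C=20
  Priority 3, burst=6, C=26
  Priority 4, burst=11, C=37
Average turnaround = 91/4 = 22.75

22.75


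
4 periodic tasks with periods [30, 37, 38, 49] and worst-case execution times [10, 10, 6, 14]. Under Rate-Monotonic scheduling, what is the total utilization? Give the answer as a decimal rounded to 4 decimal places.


Compute individual utilizations (exact fractions):
  Task 1: C/T = 10/30 = 1/3 (approx. 0.3333)
  Task 2: C/T = 10/37 (approx. 0.2703)
  Task 3: C/T = 6/38 = 3/19 (approx. 0.1579)
  Task 4: C/T = 14/49 = 2/7 (approx. 0.2857)
Total utilization U = 1/3 + 10/37 + 3/19 + 2/7 = 15460/14763
Rounded to 4 decimal places: U = 1.0472
RM (Liu & Layland) bound for 4 tasks = 0.756828; compare with U = 15460/14763 (approx. 1.047213)
U > 1, so the task set is not schedulable (processor overloaded).

1.0472


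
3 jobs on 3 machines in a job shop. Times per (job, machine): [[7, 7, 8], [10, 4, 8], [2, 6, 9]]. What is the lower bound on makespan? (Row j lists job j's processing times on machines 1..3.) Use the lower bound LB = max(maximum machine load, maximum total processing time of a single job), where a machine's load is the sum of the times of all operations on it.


Machine loads:
  Machine 1: 7 + 10 + 2 = 19
  Machine 2: 7 + 4 + 6 = 17
  Machine 3: 8 + 8 + 9 = 25
Max machine load = 25
Job totals:
  Job 1: 22
  Job 2: 22
  Job 3: 17
Max job total = 22
Lower bound = max(25, 22) = 25

25


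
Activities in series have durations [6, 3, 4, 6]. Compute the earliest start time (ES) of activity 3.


Activity 3 starts after activities 1 through 2 complete.
Predecessor durations: [6, 3]
ES = 6 + 3 = 9

9


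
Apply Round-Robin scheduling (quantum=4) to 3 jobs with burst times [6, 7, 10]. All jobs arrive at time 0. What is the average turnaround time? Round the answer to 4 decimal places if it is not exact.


Time quantum = 4
Execution trace:
  J1 runs 4 units, time = 4
  J2 runs 4 units, time = 8
  J3 runs 4 units, time = 12
  J1 runs 2 units, time = 14
  J2 runs 3 units, time = 17
  J3 runs 4 units, time = 21
  J3 runs 2 units, time = 23
Finish times: [14, 17, 23]
Average turnaround = 54/3 = 18.0

18.0


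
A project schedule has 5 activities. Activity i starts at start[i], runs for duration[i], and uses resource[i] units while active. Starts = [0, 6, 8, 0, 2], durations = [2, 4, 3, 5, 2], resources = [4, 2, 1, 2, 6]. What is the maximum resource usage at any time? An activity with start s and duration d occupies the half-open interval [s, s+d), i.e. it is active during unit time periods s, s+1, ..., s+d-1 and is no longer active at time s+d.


Each activity i is active on [start_i, start_i + duration_i).
Compute total resource usage per time slot:
  t=0: active resources = [4, 2], total = 6
  t=1: active resources = [4, 2], total = 6
  t=2: active resources = [2, 6], total = 8
  t=3: active resources = [2, 6], total = 8
  t=4: active resources = [2], total = 2
  t=5: active resources = [], total = 0
  t=6: active resources = [2], total = 2
  t=7: active resources = [2], total = 2
  t=8: active resources = [2, 1], total = 3
  t=9: active resources = [2, 1], total = 3
  t=10: active resources = [1], total = 1
Peak resource demand = 8

8


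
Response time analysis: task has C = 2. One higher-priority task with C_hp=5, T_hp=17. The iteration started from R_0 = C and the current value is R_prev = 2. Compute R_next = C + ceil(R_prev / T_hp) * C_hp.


R_next = C + ceil(R_prev / T_hp) * C_hp
ceil(2 / 17) = ceil(0.1176) = 1
Interference = 1 * 5 = 5
R_next = 2 + 5 = 7

7


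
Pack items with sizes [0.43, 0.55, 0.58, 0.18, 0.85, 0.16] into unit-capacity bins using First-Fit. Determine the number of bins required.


Place items sequentially using First-Fit:
  Item 0.43 -> new Bin 1
  Item 0.55 -> Bin 1 (now 0.98)
  Item 0.58 -> new Bin 2
  Item 0.18 -> Bin 2 (now 0.76)
  Item 0.85 -> new Bin 3
  Item 0.16 -> Bin 2 (now 0.92)
Total bins used = 3

3


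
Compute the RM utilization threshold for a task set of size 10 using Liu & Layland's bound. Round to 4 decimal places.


Compute 2^(1/10) = 1.0717734625
Subtract 1: 1.0717734625 - 1 = 0.0717734625
Multiply by n: 10 * 0.0717734625 = 0.7177346250
Round to 4 dp: 0.7177

0.7177


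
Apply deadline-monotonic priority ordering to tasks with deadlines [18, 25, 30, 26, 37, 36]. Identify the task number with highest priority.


Sort tasks by relative deadline (ascending):
  Task 1: deadline = 18
  Task 2: deadline = 25
  Task 4: deadline = 26
  Task 3: deadline = 30
  Task 6: deadline = 36
  Task 5: deadline = 37
Priority order (highest first): [1, 2, 4, 3, 6, 5]
Highest priority task = 1

1


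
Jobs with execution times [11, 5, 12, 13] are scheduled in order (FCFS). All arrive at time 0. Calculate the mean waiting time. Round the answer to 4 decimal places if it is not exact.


FCFS order (as given): [11, 5, 12, 13]
Waiting times:
  Job 1: wait = 0
  Job 2: wait = 11
  Job 3: wait = 16
  Job 4: wait = 28
Sum of waiting times = 55
Average waiting time = 55/4 = 13.75

13.75


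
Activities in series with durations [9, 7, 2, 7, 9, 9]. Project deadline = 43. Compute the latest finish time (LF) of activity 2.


LF(activity 2) = deadline - sum of successor durations
Successors: activities 3 through 6 with durations [2, 7, 9, 9]
Sum of successor durations = 27
LF = 43 - 27 = 16

16


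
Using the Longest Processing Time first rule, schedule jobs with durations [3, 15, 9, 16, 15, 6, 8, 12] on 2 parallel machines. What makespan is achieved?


Sort jobs in decreasing order (LPT): [16, 15, 15, 12, 9, 8, 6, 3]
Assign each job to the least loaded machine:
  Machine 1: jobs [16, 12, 9, 6], load = 43
  Machine 2: jobs [15, 15, 8, 3], load = 41
Makespan = max load = 43

43


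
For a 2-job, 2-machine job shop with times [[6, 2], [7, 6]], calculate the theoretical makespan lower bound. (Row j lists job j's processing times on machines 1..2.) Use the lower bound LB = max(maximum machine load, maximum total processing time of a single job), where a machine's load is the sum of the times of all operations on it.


Machine loads:
  Machine 1: 6 + 7 = 13
  Machine 2: 2 + 6 = 8
Max machine load = 13
Job totals:
  Job 1: 8
  Job 2: 13
Max job total = 13
Lower bound = max(13, 13) = 13

13


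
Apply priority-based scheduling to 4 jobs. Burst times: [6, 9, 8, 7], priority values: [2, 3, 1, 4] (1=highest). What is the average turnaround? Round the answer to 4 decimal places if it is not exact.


Sort by priority (ascending = highest first):
Order: [(1, 8), (2, 6), (3, 9), (4, 7)]
Completion times:
  Priority 1, burst=8, C=8
  Priority 2, burst=6, C=14
  Priority 3, burst=9, C=23
  Priority 4, burst=7, C=30
Average turnaround = 75/4 = 18.75

18.75


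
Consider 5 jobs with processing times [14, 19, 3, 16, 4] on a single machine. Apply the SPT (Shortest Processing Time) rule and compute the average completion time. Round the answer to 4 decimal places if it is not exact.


Sort jobs by processing time (SPT order): [3, 4, 14, 16, 19]
Compute completion times sequentially:
  Job 1: processing = 3, completes at 3
  Job 2: processing = 4, completes at 7
  Job 3: processing = 14, completes at 21
  Job 4: processing = 16, completes at 37
  Job 5: processing = 19, completes at 56
Sum of completion times = 124
Average completion time = 124/5 = 24.8

24.8


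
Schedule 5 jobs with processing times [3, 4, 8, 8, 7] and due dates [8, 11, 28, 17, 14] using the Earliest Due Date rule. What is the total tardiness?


Sort by due date (EDD order): [(3, 8), (4, 11), (7, 14), (8, 17), (8, 28)]
Compute completion times and tardiness:
  Job 1: p=3, d=8, C=3, tardiness=max(0,3-8)=0
  Job 2: p=4, d=11, C=7, tardiness=max(0,7-11)=0
  Job 3: p=7, d=14, C=14, tardiness=max(0,14-14)=0
  Job 4: p=8, d=17, C=22, tardiness=max(0,22-17)=5
  Job 5: p=8, d=28, C=30, tardiness=max(0,30-28)=2
Total tardiness = 7

7


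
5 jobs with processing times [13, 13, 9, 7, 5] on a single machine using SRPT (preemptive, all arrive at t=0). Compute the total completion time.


Since all jobs arrive at t=0, SRPT equals SPT ordering.
SPT order: [5, 7, 9, 13, 13]
Completion times:
  Job 1: p=5, C=5
  Job 2: p=7, C=12
  Job 3: p=9, C=21
  Job 4: p=13, C=34
  Job 5: p=13, C=47
Total completion time = 5 + 12 + 21 + 34 + 47 = 119

119


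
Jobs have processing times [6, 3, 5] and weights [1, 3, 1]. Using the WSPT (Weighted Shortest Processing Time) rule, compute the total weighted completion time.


Compute p/w ratios and sort ascending (WSPT): [(3, 3), (5, 1), (6, 1)]
Compute weighted completion times:
  Job (p=3,w=3): C=3, w*C=3*3=9
  Job (p=5,w=1): C=8, w*C=1*8=8
  Job (p=6,w=1): C=14, w*C=1*14=14
Total weighted completion time = 31

31


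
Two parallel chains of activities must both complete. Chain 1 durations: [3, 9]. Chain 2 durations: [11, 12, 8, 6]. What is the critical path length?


Path A total = 3 + 9 = 12
Path B total = 11 + 12 + 8 + 6 = 37
Critical path = longest path = max(12, 37) = 37

37


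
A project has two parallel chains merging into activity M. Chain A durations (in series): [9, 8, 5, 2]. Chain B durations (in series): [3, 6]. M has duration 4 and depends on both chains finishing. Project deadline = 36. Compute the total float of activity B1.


Forward pass: ES(B1) = sum of predecessors on chain B = 0
EF = ES + duration = 0 + 3 = 3
Backward pass: LF(M) = deadline = 36; LS(M) = 36 - 4 = 32
LF(B1) = LS(M) - sum(successors on chain B) = 32 - 6 = 26
LS = LF - duration = 26 - 3 = 23
Total float = LS - ES = 23 - 0 = 23

23


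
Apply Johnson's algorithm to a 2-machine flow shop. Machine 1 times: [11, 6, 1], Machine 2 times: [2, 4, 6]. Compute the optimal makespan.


Apply Johnson's rule:
  Group 1 (a <= b): [(3, 1, 6)]
  Group 2 (a > b): [(2, 6, 4), (1, 11, 2)]
Optimal job order: [3, 2, 1]
Schedule:
  Job 3: M1 done at 1, M2 done at 7
  Job 2: M1 done at 7, M2 done at 11
  Job 1: M1 done at 18, M2 done at 20
Makespan = 20

20


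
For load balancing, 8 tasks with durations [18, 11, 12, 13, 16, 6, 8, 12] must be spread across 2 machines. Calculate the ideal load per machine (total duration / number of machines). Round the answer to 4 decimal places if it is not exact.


Total processing time = 18 + 11 + 12 + 13 + 16 + 6 + 8 + 12 = 96
Number of machines = 2
Ideal balanced load = 96 / 2 = 48.0

48.0


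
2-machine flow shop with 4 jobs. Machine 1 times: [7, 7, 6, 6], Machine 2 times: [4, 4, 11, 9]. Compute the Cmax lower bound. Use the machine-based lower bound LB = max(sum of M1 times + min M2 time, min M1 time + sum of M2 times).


LB1 = sum(M1 times) + min(M2 times) = 26 + 4 = 30
LB2 = min(M1 times) + sum(M2 times) = 6 + 28 = 34
Lower bound = max(LB1, LB2) = max(30, 34) = 34

34


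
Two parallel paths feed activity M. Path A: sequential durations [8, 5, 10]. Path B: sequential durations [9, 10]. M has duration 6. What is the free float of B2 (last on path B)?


ES(B2) = sum of predecessors on chain B = 9
EF(B2) = ES + duration = 9 + 10 = 19
Successor of B2 is M. ES(M) = max(sum(A), sum(B)) = max(23, 19) = 23
Free float = ES(successor) - EF(current) = 23 - 19 = 4

4


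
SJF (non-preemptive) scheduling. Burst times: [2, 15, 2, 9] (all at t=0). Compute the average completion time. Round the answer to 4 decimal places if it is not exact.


SJF order (ascending): [2, 2, 9, 15]
Completion times:
  Job 1: burst=2, C=2
  Job 2: burst=2, C=4
  Job 3: burst=9, C=13
  Job 4: burst=15, C=28
Average completion = 47/4 = 11.75

11.75


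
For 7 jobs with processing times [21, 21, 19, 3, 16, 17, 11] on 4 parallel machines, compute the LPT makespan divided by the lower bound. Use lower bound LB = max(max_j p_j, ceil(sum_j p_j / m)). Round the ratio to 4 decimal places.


LPT order: [21, 21, 19, 17, 16, 11, 3]
Machine loads after assignment: [24, 21, 30, 33]
LPT makespan = 33
Lower bound = max(max_job, ceil(total/4)) = max(21, 27) = 27
Ratio = 33 / 27 = 1.2222

1.2222


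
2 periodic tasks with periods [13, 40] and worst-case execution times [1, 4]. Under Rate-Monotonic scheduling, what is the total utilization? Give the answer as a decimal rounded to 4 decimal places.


Compute individual utilizations (exact fractions):
  Task 1: C/T = 1/13 (approx. 0.0769)
  Task 2: C/T = 4/40 = 1/10 (approx. 0.1)
Total utilization U = 1/13 + 1/10 = 23/130
Rounded to 4 decimal places: U = 0.1769
RM (Liu & Layland) bound for 2 tasks = 0.828427; compare with U = 23/130 (approx. 0.176923)
U <= bound, so schedulable by RM sufficient condition.

0.1769


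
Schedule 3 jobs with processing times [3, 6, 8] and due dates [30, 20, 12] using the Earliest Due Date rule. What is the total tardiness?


Sort by due date (EDD order): [(8, 12), (6, 20), (3, 30)]
Compute completion times and tardiness:
  Job 1: p=8, d=12, C=8, tardiness=max(0,8-12)=0
  Job 2: p=6, d=20, C=14, tardiness=max(0,14-20)=0
  Job 3: p=3, d=30, C=17, tardiness=max(0,17-30)=0
Total tardiness = 0

0


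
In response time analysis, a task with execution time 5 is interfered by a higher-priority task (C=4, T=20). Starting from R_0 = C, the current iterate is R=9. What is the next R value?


R_next = C + ceil(R_prev / T_hp) * C_hp
ceil(9 / 20) = ceil(0.45) = 1
Interference = 1 * 4 = 4
R_next = 5 + 4 = 9
R_next = R_prev, so the iteration has converged (response time = 9).

9


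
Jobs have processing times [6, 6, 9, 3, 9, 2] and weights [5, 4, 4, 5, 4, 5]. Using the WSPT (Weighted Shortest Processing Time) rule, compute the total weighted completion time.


Compute p/w ratios and sort ascending (WSPT): [(2, 5), (3, 5), (6, 5), (6, 4), (9, 4), (9, 4)]
Compute weighted completion times:
  Job (p=2,w=5): C=2, w*C=5*2=10
  Job (p=3,w=5): C=5, w*C=5*5=25
  Job (p=6,w=5): C=11, w*C=5*11=55
  Job (p=6,w=4): C=17, w*C=4*17=68
  Job (p=9,w=4): C=26, w*C=4*26=104
  Job (p=9,w=4): C=35, w*C=4*35=140
Total weighted completion time = 402

402


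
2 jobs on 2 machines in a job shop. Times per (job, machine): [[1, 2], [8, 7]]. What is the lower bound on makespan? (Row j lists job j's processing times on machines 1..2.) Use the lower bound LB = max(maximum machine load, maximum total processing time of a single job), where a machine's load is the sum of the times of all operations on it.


Machine loads:
  Machine 1: 1 + 8 = 9
  Machine 2: 2 + 7 = 9
Max machine load = 9
Job totals:
  Job 1: 3
  Job 2: 15
Max job total = 15
Lower bound = max(9, 15) = 15

15


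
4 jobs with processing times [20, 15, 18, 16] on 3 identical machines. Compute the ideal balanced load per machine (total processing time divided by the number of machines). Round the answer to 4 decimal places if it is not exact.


Total processing time = 20 + 15 + 18 + 16 = 69
Number of machines = 3
Ideal balanced load = 69 / 3 = 23.0

23.0


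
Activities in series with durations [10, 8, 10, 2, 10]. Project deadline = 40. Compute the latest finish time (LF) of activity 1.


LF(activity 1) = deadline - sum of successor durations
Successors: activities 2 through 5 with durations [8, 10, 2, 10]
Sum of successor durations = 30
LF = 40 - 30 = 10

10


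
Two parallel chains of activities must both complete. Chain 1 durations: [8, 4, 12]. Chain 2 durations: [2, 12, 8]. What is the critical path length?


Path A total = 8 + 4 + 12 = 24
Path B total = 2 + 12 + 8 = 22
Critical path = longest path = max(24, 22) = 24

24


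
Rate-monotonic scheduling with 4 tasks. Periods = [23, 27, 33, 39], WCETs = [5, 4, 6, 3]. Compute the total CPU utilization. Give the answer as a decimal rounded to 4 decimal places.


Compute individual utilizations (exact fractions):
  Task 1: C/T = 5/23 (approx. 0.2174)
  Task 2: C/T = 4/27 (approx. 0.1481)
  Task 3: C/T = 6/33 = 2/11 (approx. 0.1818)
  Task 4: C/T = 3/39 = 1/13 (approx. 0.0769)
Total utilization U = 5/23 + 4/27 + 2/11 + 1/13 = 55438/88803
Rounded to 4 decimal places: U = 0.6243
RM (Liu & Layland) bound for 4 tasks = 0.756828; compare with U = 55438/88803 (approx. 0.624281)
U <= bound, so schedulable by RM sufficient condition.

0.6243


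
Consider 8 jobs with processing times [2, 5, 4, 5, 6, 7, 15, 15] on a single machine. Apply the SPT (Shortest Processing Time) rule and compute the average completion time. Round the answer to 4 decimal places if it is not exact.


Sort jobs by processing time (SPT order): [2, 4, 5, 5, 6, 7, 15, 15]
Compute completion times sequentially:
  Job 1: processing = 2, completes at 2
  Job 2: processing = 4, completes at 6
  Job 3: processing = 5, completes at 11
  Job 4: processing = 5, completes at 16
  Job 5: processing = 6, completes at 22
  Job 6: processing = 7, completes at 29
  Job 7: processing = 15, completes at 44
  Job 8: processing = 15, completes at 59
Sum of completion times = 189
Average completion time = 189/8 = 23.625

23.625


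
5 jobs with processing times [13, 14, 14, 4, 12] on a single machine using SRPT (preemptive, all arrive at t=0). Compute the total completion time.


Since all jobs arrive at t=0, SRPT equals SPT ordering.
SPT order: [4, 12, 13, 14, 14]
Completion times:
  Job 1: p=4, C=4
  Job 2: p=12, C=16
  Job 3: p=13, C=29
  Job 4: p=14, C=43
  Job 5: p=14, C=57
Total completion time = 4 + 16 + 29 + 43 + 57 = 149

149


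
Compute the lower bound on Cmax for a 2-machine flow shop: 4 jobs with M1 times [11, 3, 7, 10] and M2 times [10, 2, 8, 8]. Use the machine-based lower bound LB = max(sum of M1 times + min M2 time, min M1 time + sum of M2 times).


LB1 = sum(M1 times) + min(M2 times) = 31 + 2 = 33
LB2 = min(M1 times) + sum(M2 times) = 3 + 28 = 31
Lower bound = max(LB1, LB2) = max(33, 31) = 33

33


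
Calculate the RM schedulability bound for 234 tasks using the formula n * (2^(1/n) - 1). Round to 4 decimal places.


Compute 2^(1/234) = 1.0029665590
Subtract 1: 1.0029665590 - 1 = 0.0029665590
Multiply by n: 234 * 0.0029665590 = 0.6941748060
Round to 4 dp: 0.6942

0.6942


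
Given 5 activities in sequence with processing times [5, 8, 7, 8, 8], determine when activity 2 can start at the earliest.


Activity 2 starts after activities 1 through 1 complete.
Predecessor durations: [5]
ES = 5 = 5

5


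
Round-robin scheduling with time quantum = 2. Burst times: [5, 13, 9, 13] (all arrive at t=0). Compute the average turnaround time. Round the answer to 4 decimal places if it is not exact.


Time quantum = 2
Execution trace:
  J1 runs 2 units, time = 2
  J2 runs 2 units, time = 4
  J3 runs 2 units, time = 6
  J4 runs 2 units, time = 8
  J1 runs 2 units, time = 10
  J2 runs 2 units, time = 12
  J3 runs 2 units, time = 14
  J4 runs 2 units, time = 16
  J1 runs 1 units, time = 17
  J2 runs 2 units, time = 19
  J3 runs 2 units, time = 21
  J4 runs 2 units, time = 23
  J2 runs 2 units, time = 25
  J3 runs 2 units, time = 27
  J4 runs 2 units, time = 29
  J2 runs 2 units, time = 31
  J3 runs 1 units, time = 32
  J4 runs 2 units, time = 34
  J2 runs 2 units, time = 36
  J4 runs 2 units, time = 38
  J2 runs 1 units, time = 39
  J4 runs 1 units, time = 40
Finish times: [17, 39, 32, 40]
Average turnaround = 128/4 = 32.0

32.0


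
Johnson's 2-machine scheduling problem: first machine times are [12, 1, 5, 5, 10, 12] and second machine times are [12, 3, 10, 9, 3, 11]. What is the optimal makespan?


Apply Johnson's rule:
  Group 1 (a <= b): [(2, 1, 3), (3, 5, 10), (4, 5, 9), (1, 12, 12)]
  Group 2 (a > b): [(6, 12, 11), (5, 10, 3)]
Optimal job order: [2, 3, 4, 1, 6, 5]
Schedule:
  Job 2: M1 done at 1, M2 done at 4
  Job 3: M1 done at 6, M2 done at 16
  Job 4: M1 done at 11, M2 done at 25
  Job 1: M1 done at 23, M2 done at 37
  Job 6: M1 done at 35, M2 done at 48
  Job 5: M1 done at 45, M2 done at 51
Makespan = 51

51


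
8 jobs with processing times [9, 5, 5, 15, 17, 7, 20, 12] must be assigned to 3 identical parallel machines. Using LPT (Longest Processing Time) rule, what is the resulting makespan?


Sort jobs in decreasing order (LPT): [20, 17, 15, 12, 9, 7, 5, 5]
Assign each job to the least loaded machine:
  Machine 1: jobs [20, 7, 5], load = 32
  Machine 2: jobs [17, 9, 5], load = 31
  Machine 3: jobs [15, 12], load = 27
Makespan = max load = 32

32


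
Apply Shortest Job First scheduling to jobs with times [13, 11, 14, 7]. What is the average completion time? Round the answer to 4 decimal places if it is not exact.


SJF order (ascending): [7, 11, 13, 14]
Completion times:
  Job 1: burst=7, C=7
  Job 2: burst=11, C=18
  Job 3: burst=13, C=31
  Job 4: burst=14, C=45
Average completion = 101/4 = 25.25

25.25


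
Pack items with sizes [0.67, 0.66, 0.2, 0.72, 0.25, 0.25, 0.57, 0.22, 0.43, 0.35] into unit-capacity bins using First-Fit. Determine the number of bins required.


Place items sequentially using First-Fit:
  Item 0.67 -> new Bin 1
  Item 0.66 -> new Bin 2
  Item 0.2 -> Bin 1 (now 0.87)
  Item 0.72 -> new Bin 3
  Item 0.25 -> Bin 2 (now 0.91)
  Item 0.25 -> Bin 3 (now 0.97)
  Item 0.57 -> new Bin 4
  Item 0.22 -> Bin 4 (now 0.79)
  Item 0.43 -> new Bin 5
  Item 0.35 -> Bin 5 (now 0.78)
Total bins used = 5

5


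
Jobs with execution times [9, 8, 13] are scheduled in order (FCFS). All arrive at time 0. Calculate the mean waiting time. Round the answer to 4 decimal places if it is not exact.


FCFS order (as given): [9, 8, 13]
Waiting times:
  Job 1: wait = 0
  Job 2: wait = 9
  Job 3: wait = 17
Sum of waiting times = 26
Average waiting time = 26/3 = 8.6667

8.6667


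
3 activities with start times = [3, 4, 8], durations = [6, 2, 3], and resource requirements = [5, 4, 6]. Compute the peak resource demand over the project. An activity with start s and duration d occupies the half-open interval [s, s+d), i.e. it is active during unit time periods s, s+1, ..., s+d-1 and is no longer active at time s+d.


Each activity i is active on [start_i, start_i + duration_i).
Compute total resource usage per time slot:
  t=0: active resources = [], total = 0
  t=1: active resources = [], total = 0
  t=2: active resources = [], total = 0
  t=3: active resources = [5], total = 5
  t=4: active resources = [5, 4], total = 9
  t=5: active resources = [5, 4], total = 9
  t=6: active resources = [5], total = 5
  t=7: active resources = [5], total = 5
  t=8: active resources = [5, 6], total = 11
  t=9: active resources = [6], total = 6
  t=10: active resources = [6], total = 6
Peak resource demand = 11

11


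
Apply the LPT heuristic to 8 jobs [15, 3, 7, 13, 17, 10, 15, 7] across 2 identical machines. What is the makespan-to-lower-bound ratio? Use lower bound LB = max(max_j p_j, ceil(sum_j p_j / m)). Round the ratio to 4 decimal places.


LPT order: [17, 15, 15, 13, 10, 7, 7, 3]
Machine loads after assignment: [43, 44]
LPT makespan = 44
Lower bound = max(max_job, ceil(total/2)) = max(17, 44) = 44
Ratio = 44 / 44 = 1.0

1.0


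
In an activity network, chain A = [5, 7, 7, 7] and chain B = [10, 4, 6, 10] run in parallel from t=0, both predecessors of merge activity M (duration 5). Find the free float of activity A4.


ES(A4) = sum of predecessors on chain A = 19
EF(A4) = ES + duration = 19 + 7 = 26
Successor of A4 is M. ES(M) = max(sum(A), sum(B)) = max(26, 30) = 30
Free float = ES(successor) - EF(current) = 30 - 26 = 4

4


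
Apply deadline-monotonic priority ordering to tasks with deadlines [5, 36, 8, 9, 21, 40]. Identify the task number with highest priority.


Sort tasks by relative deadline (ascending):
  Task 1: deadline = 5
  Task 3: deadline = 8
  Task 4: deadline = 9
  Task 5: deadline = 21
  Task 2: deadline = 36
  Task 6: deadline = 40
Priority order (highest first): [1, 3, 4, 5, 2, 6]
Highest priority task = 1

1


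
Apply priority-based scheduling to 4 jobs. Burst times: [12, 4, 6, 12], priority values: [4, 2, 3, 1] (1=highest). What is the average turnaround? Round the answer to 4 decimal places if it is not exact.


Sort by priority (ascending = highest first):
Order: [(1, 12), (2, 4), (3, 6), (4, 12)]
Completion times:
  Priority 1, burst=12, C=12
  Priority 2, burst=4, C=16
  Priority 3, burst=6, C=22
  Priority 4, burst=12, C=34
Average turnaround = 84/4 = 21.0

21.0


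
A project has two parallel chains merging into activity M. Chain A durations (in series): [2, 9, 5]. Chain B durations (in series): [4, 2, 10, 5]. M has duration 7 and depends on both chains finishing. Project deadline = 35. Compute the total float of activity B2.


Forward pass: ES(B2) = sum of predecessors on chain B = 4
EF = ES + duration = 4 + 2 = 6
Backward pass: LF(M) = deadline = 35; LS(M) = 35 - 7 = 28
LF(B2) = LS(M) - sum(successors on chain B) = 28 - 15 = 13
LS = LF - duration = 13 - 2 = 11
Total float = LS - ES = 11 - 4 = 7

7


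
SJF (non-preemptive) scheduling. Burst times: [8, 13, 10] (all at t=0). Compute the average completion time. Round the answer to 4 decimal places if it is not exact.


SJF order (ascending): [8, 10, 13]
Completion times:
  Job 1: burst=8, C=8
  Job 2: burst=10, C=18
  Job 3: burst=13, C=31
Average completion = 57/3 = 19.0

19.0


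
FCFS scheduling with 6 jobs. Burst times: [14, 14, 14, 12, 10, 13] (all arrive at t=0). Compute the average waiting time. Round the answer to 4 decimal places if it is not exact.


FCFS order (as given): [14, 14, 14, 12, 10, 13]
Waiting times:
  Job 1: wait = 0
  Job 2: wait = 14
  Job 3: wait = 28
  Job 4: wait = 42
  Job 5: wait = 54
  Job 6: wait = 64
Sum of waiting times = 202
Average waiting time = 202/6 = 33.6667

33.6667


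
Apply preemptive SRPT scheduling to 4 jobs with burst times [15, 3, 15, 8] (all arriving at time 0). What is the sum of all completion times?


Since all jobs arrive at t=0, SRPT equals SPT ordering.
SPT order: [3, 8, 15, 15]
Completion times:
  Job 1: p=3, C=3
  Job 2: p=8, C=11
  Job 3: p=15, C=26
  Job 4: p=15, C=41
Total completion time = 3 + 11 + 26 + 41 = 81

81


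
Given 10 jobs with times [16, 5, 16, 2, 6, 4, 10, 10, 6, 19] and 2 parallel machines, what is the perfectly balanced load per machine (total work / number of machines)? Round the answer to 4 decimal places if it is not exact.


Total processing time = 16 + 5 + 16 + 2 + 6 + 4 + 10 + 10 + 6 + 19 = 94
Number of machines = 2
Ideal balanced load = 94 / 2 = 47.0

47.0


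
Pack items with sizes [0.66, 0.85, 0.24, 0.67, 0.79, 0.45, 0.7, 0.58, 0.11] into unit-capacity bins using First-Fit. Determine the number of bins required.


Place items sequentially using First-Fit:
  Item 0.66 -> new Bin 1
  Item 0.85 -> new Bin 2
  Item 0.24 -> Bin 1 (now 0.9)
  Item 0.67 -> new Bin 3
  Item 0.79 -> new Bin 4
  Item 0.45 -> new Bin 5
  Item 0.7 -> new Bin 6
  Item 0.58 -> new Bin 7
  Item 0.11 -> Bin 2 (now 0.96)
Total bins used = 7

7


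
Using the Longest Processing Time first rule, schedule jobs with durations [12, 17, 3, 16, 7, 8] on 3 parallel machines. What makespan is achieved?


Sort jobs in decreasing order (LPT): [17, 16, 12, 8, 7, 3]
Assign each job to the least loaded machine:
  Machine 1: jobs [17, 3], load = 20
  Machine 2: jobs [16, 7], load = 23
  Machine 3: jobs [12, 8], load = 20
Makespan = max load = 23

23


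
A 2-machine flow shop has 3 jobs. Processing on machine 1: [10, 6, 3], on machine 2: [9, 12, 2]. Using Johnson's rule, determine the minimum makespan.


Apply Johnson's rule:
  Group 1 (a <= b): [(2, 6, 12)]
  Group 2 (a > b): [(1, 10, 9), (3, 3, 2)]
Optimal job order: [2, 1, 3]
Schedule:
  Job 2: M1 done at 6, M2 done at 18
  Job 1: M1 done at 16, M2 done at 27
  Job 3: M1 done at 19, M2 done at 29
Makespan = 29

29


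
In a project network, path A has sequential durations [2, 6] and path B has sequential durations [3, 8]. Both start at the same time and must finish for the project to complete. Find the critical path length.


Path A total = 2 + 6 = 8
Path B total = 3 + 8 = 11
Critical path = longest path = max(8, 11) = 11

11


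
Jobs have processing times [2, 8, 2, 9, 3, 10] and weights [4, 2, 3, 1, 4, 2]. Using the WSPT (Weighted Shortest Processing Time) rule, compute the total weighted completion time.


Compute p/w ratios and sort ascending (WSPT): [(2, 4), (2, 3), (3, 4), (8, 2), (10, 2), (9, 1)]
Compute weighted completion times:
  Job (p=2,w=4): C=2, w*C=4*2=8
  Job (p=2,w=3): C=4, w*C=3*4=12
  Job (p=3,w=4): C=7, w*C=4*7=28
  Job (p=8,w=2): C=15, w*C=2*15=30
  Job (p=10,w=2): C=25, w*C=2*25=50
  Job (p=9,w=1): C=34, w*C=1*34=34
Total weighted completion time = 162

162


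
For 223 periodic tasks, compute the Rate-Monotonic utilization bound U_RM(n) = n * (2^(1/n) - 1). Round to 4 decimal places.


Compute 2^(1/223) = 1.0031131190
Subtract 1: 1.0031131190 - 1 = 0.0031131190
Multiply by n: 223 * 0.0031131190 = 0.6942255370
Round to 4 dp: 0.6942

0.6942


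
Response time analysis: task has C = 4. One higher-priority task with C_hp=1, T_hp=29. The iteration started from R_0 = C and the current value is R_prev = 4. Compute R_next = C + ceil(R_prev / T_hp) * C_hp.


R_next = C + ceil(R_prev / T_hp) * C_hp
ceil(4 / 29) = ceil(0.1379) = 1
Interference = 1 * 1 = 1
R_next = 4 + 1 = 5

5


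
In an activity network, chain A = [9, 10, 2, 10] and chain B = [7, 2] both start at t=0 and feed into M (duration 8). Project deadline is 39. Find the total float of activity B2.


Forward pass: ES(B2) = sum of predecessors on chain B = 7
EF = ES + duration = 7 + 2 = 9
Backward pass: LF(M) = deadline = 39; LS(M) = 39 - 8 = 31
LF(B2) = LS(M) - sum(successors on chain B) = 31 - 0 = 31
LS = LF - duration = 31 - 2 = 29
Total float = LS - ES = 29 - 7 = 22

22
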